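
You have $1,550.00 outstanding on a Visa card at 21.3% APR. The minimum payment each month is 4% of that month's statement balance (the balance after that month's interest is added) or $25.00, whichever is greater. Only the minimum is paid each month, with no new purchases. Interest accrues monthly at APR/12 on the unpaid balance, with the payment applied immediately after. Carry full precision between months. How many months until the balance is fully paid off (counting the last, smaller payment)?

Monthly rate r = 21.3%/12 = 1.775% = 0.01775.
While 4% of the post-interest balance exceeds $25.00, each month B ← (B·(1+r))·(1 − 0.04), i.e. B shrinks by the factor (1+r)·0.96 = 0.97704.
This holds for months 1–40. Entering month 41 the balance is $612.10; 4% of the post-interest balance is now below $25.00, so the flat $25.00 minimum applies from here.
From month 41 a fixed $25.00 at rate r clears $612.10 in 33 more payments. Total: 40 + 33 = 73 months.

73 months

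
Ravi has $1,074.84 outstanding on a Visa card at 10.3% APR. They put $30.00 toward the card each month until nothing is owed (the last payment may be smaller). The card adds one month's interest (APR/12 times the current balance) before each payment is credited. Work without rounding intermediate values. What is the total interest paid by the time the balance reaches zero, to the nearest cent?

Monthly rate r = 10.3%/12 = 0.858333% = 0.00858333.
Payoff takes n = ⌈−ln(1 − rB₀/P)/ln(1+r)⌉ = ⌈42.997⌉ = 43 payments; the last is $29.91.
Total paid = 42·$30.00 + $29.91 = $1,289.91.
Total interest = total paid − principal = $1,289.91 − $1,074.84 = $215.07.

$215.07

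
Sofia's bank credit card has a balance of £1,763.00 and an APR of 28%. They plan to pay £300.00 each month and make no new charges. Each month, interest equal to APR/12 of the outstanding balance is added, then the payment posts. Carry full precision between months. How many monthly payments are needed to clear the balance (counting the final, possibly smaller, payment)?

Monthly rate r = 28%/12 = 2.33333% = 0.0233333.
Recurrence: B ← B·(1+r) − £300.00.
Month 1: interest £41.14; balance after payment £1,504.14.
Month 2: interest £35.10; balance after payment £1,239.23.
Closed form: n = −ln(1 − rB₀/P)/ln(1+r) = −ln(0.86288)/ln(1.02333) ≈ 6.394, so the balance reaches zero during payment 7.

7 months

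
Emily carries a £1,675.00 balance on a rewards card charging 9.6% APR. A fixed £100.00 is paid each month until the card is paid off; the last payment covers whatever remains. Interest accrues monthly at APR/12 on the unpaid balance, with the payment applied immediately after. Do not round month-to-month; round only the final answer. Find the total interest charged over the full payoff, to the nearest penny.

£130.58

Monthly rate r = 9.6%/12 = 0.8% = 0.008.
Payoff takes n = ⌈−ln(1 − rB₀/P)/ln(1+r)⌉ = ⌈18.056⌉ = 19 payments; the last is £5.58.
Total paid = 18·£100.00 + £5.58 = £1,805.58.
Total interest = total paid − principal = £1,805.58 − £1,675.00 = £130.58.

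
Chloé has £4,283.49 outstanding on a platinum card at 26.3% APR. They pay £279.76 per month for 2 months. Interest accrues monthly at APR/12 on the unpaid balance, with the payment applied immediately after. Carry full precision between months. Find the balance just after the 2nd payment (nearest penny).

Monthly rate r = 26.3%/12 = 2.19167% = 0.0219167.
Each month: B ← B·(1+r) − £279.76.
Month 1: interest £93.88; balance after payment £4,097.61.
Month 2: interest £89.81; balance after payment £3,907.66.

£3,907.66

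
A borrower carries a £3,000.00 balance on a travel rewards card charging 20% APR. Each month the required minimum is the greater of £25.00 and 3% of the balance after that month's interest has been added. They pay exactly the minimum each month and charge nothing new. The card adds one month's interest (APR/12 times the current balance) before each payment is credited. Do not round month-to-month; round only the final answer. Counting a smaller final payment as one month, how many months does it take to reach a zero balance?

141 months

Monthly rate r = 20%/12 = 1.66667% = 0.0166667.
While 3% of the post-interest balance exceeds £25.00, each month B ← (B·(1+r))·(1 − 0.03), i.e. B shrinks by the factor (1+r)·0.97 = 0.98617.
This holds for months 1–94. Entering month 95 the balance is £809.94; 3% of the post-interest balance is now below £25.00, so the flat £25.00 minimum applies from here.
From month 95 a fixed £25.00 at rate r clears £809.94 in 47 more payments. Total: 94 + 47 = 141 months.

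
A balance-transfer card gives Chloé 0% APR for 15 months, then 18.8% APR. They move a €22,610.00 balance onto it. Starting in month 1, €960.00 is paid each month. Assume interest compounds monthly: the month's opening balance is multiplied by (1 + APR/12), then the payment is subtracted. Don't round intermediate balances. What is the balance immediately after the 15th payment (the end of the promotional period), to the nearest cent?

Promo months 1–15 at r₀ = 0%/12 = 0; months 16+ at r₁ = 18.8%/12 = 0.0156667.
After month 15 (no interest yet): B = €22,610.00 − 15·€960.00 = €8,210.00.

€8,210.00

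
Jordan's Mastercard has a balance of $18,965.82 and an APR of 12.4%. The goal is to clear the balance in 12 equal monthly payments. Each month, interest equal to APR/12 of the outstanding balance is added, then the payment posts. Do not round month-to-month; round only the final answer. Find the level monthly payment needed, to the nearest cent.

$1,688.64

Monthly rate r = 12.4%/12 = 1.03333% = 0.0103333.
Level-payment amortization: P = B₀·r / (1 − (1+r)^(−n)) = 18965.82·0.0103333 / (1 − 1.01033^(−12)).
Denominator 1 − (1+r)^(−12) = 0.116057897.
P = 195.98 / 0.116057897 ≈ 1688.64.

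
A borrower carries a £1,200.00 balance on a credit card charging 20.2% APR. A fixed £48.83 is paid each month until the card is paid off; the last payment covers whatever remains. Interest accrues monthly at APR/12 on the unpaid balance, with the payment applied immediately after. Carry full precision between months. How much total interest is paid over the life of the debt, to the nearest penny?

£361.71

Monthly rate r = 20.2%/12 = 1.68333% = 0.0168333.
Payoff takes n = ⌈−ln(1 − rB₀/P)/ln(1+r)⌉ = ⌈31.982⌉ = 32 payments; the last is £47.98.
Total paid = 31·£48.83 + £47.98 = £1,561.71.
Total interest = total paid − principal = £1,561.71 − £1,200.00 = £361.71.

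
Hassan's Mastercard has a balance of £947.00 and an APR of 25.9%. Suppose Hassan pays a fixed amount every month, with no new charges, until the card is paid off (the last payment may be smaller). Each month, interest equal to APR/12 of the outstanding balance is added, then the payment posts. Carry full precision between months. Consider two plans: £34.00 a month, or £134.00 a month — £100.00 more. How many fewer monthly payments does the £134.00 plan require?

Monthly rate r = 25.9%/12 = 2.15833% = 0.0215833.
At £34.00/mo: n = ⌈−ln(1 − rB₀/P)/ln(1+r)⌉ = 44 payments (last £1.58); total interest = total paid − £947.00 = £516.58.
At £134.00/mo: 8 payments (last £100.84); total interest £91.84.
Payments saved = 44 − 8 = 36.

36 fewer payments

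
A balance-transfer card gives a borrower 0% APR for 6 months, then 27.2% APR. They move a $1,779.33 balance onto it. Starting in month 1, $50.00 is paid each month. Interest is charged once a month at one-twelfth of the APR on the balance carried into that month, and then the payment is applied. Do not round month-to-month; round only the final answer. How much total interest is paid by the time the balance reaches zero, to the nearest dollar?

$998

Promo months 1–6 at r₀ = 0%/12 = 0; months 7+ at r₁ = 27.2%/12 = 0.0226667.
After month 6 (no interest yet): B = $1,779.33 − 6·$50.00 = $1,479.33.
Then at r₁ with $50.00/mo: n₂ = −ln(1 − r₁·B/P)/ln(1+r₁) ≈ 49.55 → 50 more payments.
Total paid = 55·$50.00 + $27.59 = $2,777.59; interest = $2,777.59 − $1,779.33 = $998.26.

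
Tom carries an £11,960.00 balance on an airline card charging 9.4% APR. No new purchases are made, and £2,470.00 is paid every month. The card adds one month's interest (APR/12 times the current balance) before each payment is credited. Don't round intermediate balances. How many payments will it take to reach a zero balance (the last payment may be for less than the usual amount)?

5 payments

Monthly rate r = 9.4%/12 = 0.783333% = 0.00783333.
Recurrence: B ← B·(1+r) − £2,470.00.
Month 1: interest £93.69; balance after payment £9,583.69.
Month 2: interest £75.07; balance after payment £7,188.76.
Month 3: interest £56.31; balance after payment £4,775.07.
Month 4: interest £37.40; balance after payment £2,342.48.
Month 5: interest £18.35; balance after payment £0.00.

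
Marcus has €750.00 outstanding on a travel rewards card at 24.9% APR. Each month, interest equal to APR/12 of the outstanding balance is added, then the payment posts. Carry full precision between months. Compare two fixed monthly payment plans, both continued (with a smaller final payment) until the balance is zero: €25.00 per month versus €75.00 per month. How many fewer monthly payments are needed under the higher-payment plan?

36 fewer payments

Monthly rate r = 24.9%/12 = 2.075% = 0.02075.
At €25.00/mo: n = ⌈−ln(1 − rB₀/P)/ln(1+r)⌉ = 48 payments (last €10.92); total interest = total paid − €750.00 = €435.92.
At €75.00/mo: 12 payments (last €24.45); total interest €99.45.
Payments saved = 48 − 12 = 36.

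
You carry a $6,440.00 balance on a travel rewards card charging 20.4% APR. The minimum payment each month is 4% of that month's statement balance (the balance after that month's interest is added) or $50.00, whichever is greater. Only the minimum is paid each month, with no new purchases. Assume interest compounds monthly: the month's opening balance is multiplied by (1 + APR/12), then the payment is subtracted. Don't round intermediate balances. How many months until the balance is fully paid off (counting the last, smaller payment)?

102 months

Monthly rate r = 20.4%/12 = 1.7% = 0.017.
While 4% of the post-interest balance exceeds $50.00, each month B ← (B·(1+r))·(1 − 0.04), i.e. B shrinks by the factor (1+r)·0.96 = 0.97632.
This holds for months 1–70. Entering month 71 the balance is $1,203.20; 4% of the post-interest balance is now below $50.00, so the flat $50.00 minimum applies from here.
From month 71 a fixed $50.00 at rate r clears $1,203.20 in 32 more payments. Total: 70 + 32 = 102 months.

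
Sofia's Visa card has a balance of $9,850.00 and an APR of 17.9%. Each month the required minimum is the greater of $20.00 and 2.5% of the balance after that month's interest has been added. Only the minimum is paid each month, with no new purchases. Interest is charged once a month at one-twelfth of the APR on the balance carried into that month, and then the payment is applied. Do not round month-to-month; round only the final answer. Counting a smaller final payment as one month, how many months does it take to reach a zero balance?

Monthly rate r = 17.9%/12 = 1.49167% = 0.0149167.
While 2.5% of the post-interest balance exceeds $20.00, each month B ← (B·(1+r))·(1 − 0.025), i.e. B shrinks by the factor (1+r)·0.975 = 0.98954.
This holds for months 1–241. Entering month 242 the balance is $782.12; 2.5% of the post-interest balance is now below $20.00, so the flat $20.00 minimum applies from here.
From month 242 a fixed $20.00 at rate r clears $782.12 in 60 more payments. Total: 241 + 60 = 301 months.

301 months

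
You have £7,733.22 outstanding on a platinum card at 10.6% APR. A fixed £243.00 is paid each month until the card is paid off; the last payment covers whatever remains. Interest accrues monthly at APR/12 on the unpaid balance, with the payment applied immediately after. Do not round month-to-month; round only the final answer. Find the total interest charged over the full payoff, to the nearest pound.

Monthly rate r = 10.6%/12 = 0.883333% = 0.00883333.
Payoff takes n = ⌈−ln(1 − rB₀/P)/ln(1+r)⌉ = ⌈37.529⌉ = 38 payments; the last is £128.77.
Total paid = 37·£243.00 + £128.77 = £9,119.77.
Total interest = total paid − principal = £9,119.77 − £7,733.22 = £1,386.55.

£1,387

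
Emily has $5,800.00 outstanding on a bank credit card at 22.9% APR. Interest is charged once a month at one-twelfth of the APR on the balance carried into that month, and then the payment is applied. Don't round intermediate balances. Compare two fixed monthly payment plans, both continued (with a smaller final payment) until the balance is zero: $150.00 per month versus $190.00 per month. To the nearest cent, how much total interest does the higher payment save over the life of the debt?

$1,844.45

Monthly rate r = 22.9%/12 = 1.90833% = 0.0190833.
At $150.00/mo: n = ⌈−ln(1 − rB₀/P)/ln(1+r)⌉ = 71 payments (last $125.09); total interest = total paid − $5,800.00 = $4,825.09.
At $190.00/mo: 47 payments (last $40.64); total interest $2,980.64.
Interest saved = $4,825.09 − $2,980.64 = $1,844.45.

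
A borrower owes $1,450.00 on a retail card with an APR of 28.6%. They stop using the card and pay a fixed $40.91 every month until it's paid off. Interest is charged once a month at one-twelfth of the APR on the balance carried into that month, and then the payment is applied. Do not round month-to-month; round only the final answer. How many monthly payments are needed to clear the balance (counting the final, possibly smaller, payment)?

80 payments

Monthly rate r = 28.6%/12 = 2.38333% = 0.0238333.
Recurrence: B ← B·(1+r) − $40.91.
Month 1: interest $34.56; balance after payment $1,443.65.
Month 2: interest $34.41; balance after payment $1,437.15.
Closed form: n = −ln(1 − rB₀/P)/ln(1+r) = −ln(0.15526)/ln(1.02383) ≈ 79.081, so the balance reaches zero during payment 80.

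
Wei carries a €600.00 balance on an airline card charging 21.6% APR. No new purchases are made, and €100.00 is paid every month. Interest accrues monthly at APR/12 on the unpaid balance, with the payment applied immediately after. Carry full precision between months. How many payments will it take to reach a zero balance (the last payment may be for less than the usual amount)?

Monthly rate r = 21.6%/12 = 1.8% = 0.018.
Recurrence: B ← B·(1+r) − €100.00.
Month 1: interest €10.80; balance after payment €510.80.
Month 2: interest €9.19; balance after payment €419.99.
Closed form: n = −ln(1 − rB₀/P)/ln(1+r) = −ln(0.892)/ln(1.018) ≈ 6.406, so the balance reaches zero during payment 7.

7 months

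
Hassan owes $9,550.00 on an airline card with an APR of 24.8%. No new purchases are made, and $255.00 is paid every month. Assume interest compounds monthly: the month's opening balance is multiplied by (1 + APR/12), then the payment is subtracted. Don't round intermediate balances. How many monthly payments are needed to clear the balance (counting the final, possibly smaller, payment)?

73 payments

Monthly rate r = 24.8%/12 = 2.06667% = 0.0206667.
Recurrence: B ← B·(1+r) − $255.00.
Month 1: interest $197.37; balance after payment $9,492.37.
Month 2: interest $196.18; balance after payment $9,433.54.
Closed form: n = −ln(1 − rB₀/P)/ln(1+r) = −ln(0.22601)/ln(1.02067) ≈ 72.701, so the balance reaches zero during payment 73.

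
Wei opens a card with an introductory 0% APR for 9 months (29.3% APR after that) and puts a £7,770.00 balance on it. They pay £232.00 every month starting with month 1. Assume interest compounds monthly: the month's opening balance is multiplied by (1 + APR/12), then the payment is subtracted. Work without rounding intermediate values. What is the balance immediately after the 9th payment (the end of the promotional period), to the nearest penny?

Promo months 1–9 at r₀ = 0%/12 = 0; months 10+ at r₁ = 29.3%/12 = 0.0244167.
After month 9 (no interest yet): B = £7,770.00 − 9·£232.00 = £5,682.00.

£5,682.00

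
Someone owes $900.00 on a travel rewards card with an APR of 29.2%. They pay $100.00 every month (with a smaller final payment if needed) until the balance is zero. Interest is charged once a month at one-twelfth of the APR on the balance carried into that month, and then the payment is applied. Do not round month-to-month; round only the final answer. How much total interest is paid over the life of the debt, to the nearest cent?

$128.36

Monthly rate r = 29.2%/12 = 2.43333% = 0.0243333.
Payoff takes n = ⌈−ln(1 − rB₀/P)/ln(1+r)⌉ = ⌈10.281⌉ = 11 payments; the last is $28.36.
Total paid = 10·$100.00 + $28.36 = $1,028.36.
Total interest = total paid − principal = $1,028.36 − $900.00 = $128.36.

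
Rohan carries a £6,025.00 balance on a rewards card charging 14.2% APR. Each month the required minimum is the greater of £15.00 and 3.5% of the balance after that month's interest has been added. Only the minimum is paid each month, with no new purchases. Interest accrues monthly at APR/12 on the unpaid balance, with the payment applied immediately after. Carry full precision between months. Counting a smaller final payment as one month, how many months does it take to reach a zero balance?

146 months

Monthly rate r = 14.2%/12 = 1.18333% = 0.0118333.
While 3.5% of the post-interest balance exceeds £15.00, each month B ← (B·(1+r))·(1 − 0.035), i.e. B shrinks by the factor (1+r)·0.965 = 0.97642.
This holds for months 1–112. Entering month 113 the balance is £416.12; 3.5% of the post-interest balance is now below £15.00, so the flat £15.00 minimum applies from here.
From month 113 a fixed £15.00 at rate r clears £416.12 in 34 more payments. Total: 112 + 34 = 146 months.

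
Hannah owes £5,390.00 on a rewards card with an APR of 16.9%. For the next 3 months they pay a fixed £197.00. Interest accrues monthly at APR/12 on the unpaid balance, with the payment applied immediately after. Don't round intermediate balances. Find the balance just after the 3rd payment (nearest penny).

Monthly rate r = 16.9%/12 = 1.40833% = 0.0140833.
Each month: B ← B·(1+r) − £197.00.
Month 1: interest £75.91; balance after payment £5,268.91.
Month 2: interest £74.20; balance after payment £5,146.11.
Month 3: interest £72.47; balance after payment £5,021.59.

£5,021.59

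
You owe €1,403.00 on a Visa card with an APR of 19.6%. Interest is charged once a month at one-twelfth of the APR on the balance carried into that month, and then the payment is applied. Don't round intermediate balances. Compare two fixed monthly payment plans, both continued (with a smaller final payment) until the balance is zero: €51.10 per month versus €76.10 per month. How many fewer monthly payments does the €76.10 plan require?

14 fewer payments

Monthly rate r = 19.6%/12 = 1.63333% = 0.0163333.
At €51.10/mo: n = ⌈−ln(1 − rB₀/P)/ln(1+r)⌉ = 37 payments (last €37.20); total interest = total paid − €1,403.00 = €473.80.
At €76.10/mo: 23 payments (last €8.77); total interest €279.97.
Payments saved = 37 − 23 = 14.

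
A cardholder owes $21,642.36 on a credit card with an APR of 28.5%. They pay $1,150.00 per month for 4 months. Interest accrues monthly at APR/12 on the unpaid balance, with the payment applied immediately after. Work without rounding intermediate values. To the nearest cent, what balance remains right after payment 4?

Monthly rate r = 28.5%/12 = 2.375% = 0.02375.
Each month: B ← B·(1+r) − $1,150.00.
Month 1: interest $514.01; balance after payment $21,006.37.
Month 2: interest $498.90; balance after payment $20,355.27.
Month 3: interest $483.44; balance after payment $19,688.70.
Month 4: interest $467.61; balance after payment $19,006.31.

$19,006.31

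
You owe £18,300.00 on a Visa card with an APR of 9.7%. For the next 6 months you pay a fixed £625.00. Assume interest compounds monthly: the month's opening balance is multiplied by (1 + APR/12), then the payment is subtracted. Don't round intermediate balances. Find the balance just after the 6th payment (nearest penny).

Monthly rate r = 9.7%/12 = 0.808333% = 0.00808333.
Each month: B ← B·(1+r) − £625.00.
Month 1: interest £147.92; balance after payment £17,822.92.
Month 2: interest £144.07; balance after payment £17,341.99.
Month 3: interest £140.18; balance after payment £16,857.17.
Month 4: interest £136.26; balance after payment £16,368.44.
Month 5: interest £132.31; balance after payment £15,875.75.
Month 6: interest £128.33; balance after payment £15,379.08.

£15,379.08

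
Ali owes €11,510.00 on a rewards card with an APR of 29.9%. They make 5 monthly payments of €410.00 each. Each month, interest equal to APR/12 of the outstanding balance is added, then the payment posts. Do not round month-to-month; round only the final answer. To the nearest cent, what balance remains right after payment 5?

Monthly rate r = 29.9%/12 = 2.49167% = 0.0249167.
Each month: B ← B·(1+r) − €410.00.
Month 1: interest €286.79; balance after payment €11,386.79.
Month 2: interest €283.72; balance after payment €11,260.51.
Month 3: interest €280.57; balance after payment €11,131.09.
Month 4: interest €277.35; balance after payment €10,998.44.
Month 5: interest €274.04; balance after payment €10,862.48.

€10,862.48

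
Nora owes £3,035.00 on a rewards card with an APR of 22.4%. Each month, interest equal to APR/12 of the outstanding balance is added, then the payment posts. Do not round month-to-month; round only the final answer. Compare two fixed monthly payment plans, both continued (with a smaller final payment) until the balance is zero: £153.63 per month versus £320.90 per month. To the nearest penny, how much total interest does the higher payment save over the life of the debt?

£450.78

Monthly rate r = 22.4%/12 = 1.86667% = 0.0186667.
At £153.63/mo: n = ⌈−ln(1 − rB₀/P)/ln(1+r)⌉ = 25 payments (last £134.78); total interest = total paid − £3,035.00 = £786.90.
At £320.90/mo: 11 payments (last £162.12); total interest £336.12.
Interest saved = £786.90 − £336.12 = £450.78.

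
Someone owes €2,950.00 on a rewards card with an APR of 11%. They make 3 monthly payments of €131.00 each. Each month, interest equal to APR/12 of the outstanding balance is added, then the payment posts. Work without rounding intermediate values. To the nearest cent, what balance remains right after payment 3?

€2,635.26

Monthly rate r = 11%/12 = 0.916667% = 0.00916667.
Each month: B ← B·(1+r) − €131.00.
Month 1: interest €27.04; balance after payment €2,846.04.
Month 2: interest €26.09; balance after payment €2,741.13.
Month 3: interest €25.13; balance after payment €2,635.26.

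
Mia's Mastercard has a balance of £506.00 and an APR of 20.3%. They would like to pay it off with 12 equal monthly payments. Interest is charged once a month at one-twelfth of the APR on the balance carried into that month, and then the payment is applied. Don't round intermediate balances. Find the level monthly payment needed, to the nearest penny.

£46.95

Monthly rate r = 20.3%/12 = 1.69167% = 0.0169167.
Level-payment amortization: P = B₀·r / (1 − (1+r)^(−n)) = 506.00·0.0169167 / (1 − 1.01692^(−12)).
Denominator 1 − (1+r)^(−12) = 0.182334606.
P = 8.55983 / 0.182334606 ≈ 46.95.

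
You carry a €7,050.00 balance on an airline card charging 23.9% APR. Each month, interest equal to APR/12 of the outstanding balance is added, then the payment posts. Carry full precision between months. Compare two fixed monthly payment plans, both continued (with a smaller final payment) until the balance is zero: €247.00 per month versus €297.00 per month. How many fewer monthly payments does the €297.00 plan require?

Monthly rate r = 23.9%/12 = 1.99167% = 0.0199167.
At €247.00/mo: n = ⌈−ln(1 − rB₀/P)/ln(1+r)⌉ = 43 payments (last €152.67); total interest = total paid − €7,050.00 = €3,476.67.
At €297.00/mo: 33 payments (last €136.99); total interest €2,590.99.
Payments saved = 43 − 33 = 10.

10 fewer payments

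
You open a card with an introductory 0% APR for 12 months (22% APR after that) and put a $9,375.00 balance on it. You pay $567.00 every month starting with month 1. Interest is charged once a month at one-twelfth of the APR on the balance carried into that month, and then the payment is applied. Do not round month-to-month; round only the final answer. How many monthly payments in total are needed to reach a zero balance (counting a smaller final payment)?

17 months

Promo months 1–12 at r₀ = 0%/12 = 0; months 13+ at r₁ = 22%/12 = 0.0183333.
After month 12 (no interest yet): B = $9,375.00 − 12·$567.00 = $2,571.00.
Then at r₁ with $567.00/mo: n₂ = −ln(1 − r₁·B/P)/ln(1+r₁) ≈ 4.78 → 5 more payments.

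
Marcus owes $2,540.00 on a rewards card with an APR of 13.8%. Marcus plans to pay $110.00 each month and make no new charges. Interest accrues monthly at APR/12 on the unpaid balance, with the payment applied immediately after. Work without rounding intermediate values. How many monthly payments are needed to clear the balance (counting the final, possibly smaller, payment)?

Monthly rate r = 13.8%/12 = 1.15% = 0.0115.
Recurrence: B ← B·(1+r) − $110.00.
Month 1: interest $29.21; balance after payment $2,459.21.
Month 2: interest $28.28; balance after payment $2,377.49.
Closed form: n = −ln(1 − rB₀/P)/ln(1+r) = −ln(0.73445)/ln(1.0115) ≈ 26.991, so the balance reaches zero during payment 27.

27 months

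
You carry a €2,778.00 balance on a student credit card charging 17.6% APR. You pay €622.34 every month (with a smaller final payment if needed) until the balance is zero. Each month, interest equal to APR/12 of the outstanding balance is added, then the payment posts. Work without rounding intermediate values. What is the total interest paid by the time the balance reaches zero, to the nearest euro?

€117

Monthly rate r = 17.6%/12 = 1.46667% = 0.0146667.
Payoff takes n = ⌈−ln(1 − rB₀/P)/ln(1+r)⌉ = ⌈4.650⌉ = 5 payments; the last is €405.80.
Total paid = 4·€622.34 + €405.80 = €2,895.16.
Total interest = total paid − principal = €2,895.16 − €2,778.00 = €117.16.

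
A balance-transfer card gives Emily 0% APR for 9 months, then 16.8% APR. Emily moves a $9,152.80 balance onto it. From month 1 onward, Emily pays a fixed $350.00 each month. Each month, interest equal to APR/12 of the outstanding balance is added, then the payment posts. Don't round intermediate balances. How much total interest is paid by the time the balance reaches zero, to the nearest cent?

$910.20

Promo months 1–9 at r₀ = 0%/12 = 0; months 10+ at r₁ = 16.8%/12 = 0.014.
After month 9 (no interest yet): B = $9,152.80 − 9·$350.00 = $6,002.80.
Then at r₁ with $350.00/mo: n₂ = −ln(1 − r₁·B/P)/ln(1+r₁) ≈ 19.75 → 20 more payments.
Total paid = 28·$350.00 + $263.00 = $10,063.00; interest = $10,063.00 − $9,152.80 = $910.20.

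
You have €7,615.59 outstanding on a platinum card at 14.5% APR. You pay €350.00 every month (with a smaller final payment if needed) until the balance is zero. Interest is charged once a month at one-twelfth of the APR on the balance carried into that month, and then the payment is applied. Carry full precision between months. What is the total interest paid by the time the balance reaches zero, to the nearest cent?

€1,274.35

Monthly rate r = 14.5%/12 = 1.20833% = 0.0120833.
Payoff takes n = ⌈−ln(1 − rB₀/P)/ln(1+r)⌉ = ⌈25.398⌉ = 26 payments; the last is €139.94.
Total paid = 25·€350.00 + €139.94 = €8,889.94.
Total interest = total paid − principal = €8,889.94 − €7,615.59 = €1,274.35.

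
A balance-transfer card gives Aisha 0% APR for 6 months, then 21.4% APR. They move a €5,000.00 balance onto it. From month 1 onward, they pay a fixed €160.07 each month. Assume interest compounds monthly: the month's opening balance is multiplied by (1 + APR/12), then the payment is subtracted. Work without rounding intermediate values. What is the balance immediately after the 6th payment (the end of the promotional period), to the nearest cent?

€4,039.58

Promo months 1–6 at r₀ = 0%/12 = 0; months 7+ at r₁ = 21.4%/12 = 0.0178333.
After month 6 (no interest yet): B = €5,000.00 − 6·€160.07 = €4,039.58.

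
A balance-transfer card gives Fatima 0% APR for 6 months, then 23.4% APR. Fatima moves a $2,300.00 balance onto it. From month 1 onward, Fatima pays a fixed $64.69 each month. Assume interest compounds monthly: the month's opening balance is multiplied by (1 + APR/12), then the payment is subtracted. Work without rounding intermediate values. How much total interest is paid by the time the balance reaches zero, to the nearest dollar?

Promo months 1–6 at r₀ = 0%/12 = 0; months 7+ at r₁ = 23.4%/12 = 0.0195.
After month 6 (no interest yet): B = $2,300.00 − 6·$64.69 = $1,911.86.
Then at r₁ with $64.69/mo: n₂ = −ln(1 − r₁·B/P)/ln(1+r₁) ≈ 44.47 → 45 more payments.
Total paid = 50·$64.69 + $30.31 = $3,264.81; interest = $3,264.81 − $2,300.00 = $964.81.

$965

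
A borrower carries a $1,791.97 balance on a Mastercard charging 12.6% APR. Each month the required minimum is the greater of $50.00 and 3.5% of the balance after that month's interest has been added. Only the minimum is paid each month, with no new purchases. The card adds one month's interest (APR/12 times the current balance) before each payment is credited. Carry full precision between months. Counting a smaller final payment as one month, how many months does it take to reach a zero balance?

44 months

Monthly rate r = 12.6%/12 = 1.05% = 0.0105.
While 3.5% of the post-interest balance exceeds $50.00, each month B ← (B·(1+r))·(1 − 0.035), i.e. B shrinks by the factor (1+r)·0.965 = 0.97513.
This holds for months 1–10. Entering month 11 the balance is $1,393.05; 3.5% of the post-interest balance is now below $50.00, so the flat $50.00 minimum applies from here.
From month 11 a fixed $50.00 at rate r clears $1,393.05 in 34 more payments. Total: 10 + 34 = 44 months.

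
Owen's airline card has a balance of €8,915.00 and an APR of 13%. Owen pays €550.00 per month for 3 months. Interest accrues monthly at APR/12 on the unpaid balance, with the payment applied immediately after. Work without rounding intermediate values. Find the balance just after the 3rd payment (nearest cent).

€7,539.95

Monthly rate r = 13%/12 = 1.08333% = 0.0108333.
Each month: B ← B·(1+r) − €550.00.
Month 1: interest €96.58; balance after payment €8,461.58.
Month 2: interest €91.67; balance after payment €8,003.25.
Month 3: interest €86.70; balance after payment €7,539.95.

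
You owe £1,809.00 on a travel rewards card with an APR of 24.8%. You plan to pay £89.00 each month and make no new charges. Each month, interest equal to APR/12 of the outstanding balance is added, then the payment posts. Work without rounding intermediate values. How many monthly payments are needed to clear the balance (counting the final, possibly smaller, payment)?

27 months

Monthly rate r = 24.8%/12 = 2.06667% = 0.0206667.
Recurrence: B ← B·(1+r) − £89.00.
Month 1: interest £37.39; balance after payment £1,757.39.
Month 2: interest £36.32; balance after payment £1,704.71.
Closed form: n = −ln(1 − rB₀/P)/ln(1+r) = −ln(0.57993)/ln(1.02067) ≈ 26.635, so the balance reaches zero during payment 27.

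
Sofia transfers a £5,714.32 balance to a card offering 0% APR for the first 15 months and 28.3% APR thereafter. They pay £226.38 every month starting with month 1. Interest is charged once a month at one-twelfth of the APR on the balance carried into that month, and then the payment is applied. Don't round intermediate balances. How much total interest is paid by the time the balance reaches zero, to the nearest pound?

Promo months 1–15 at r₀ = 0%/12 = 0; months 16+ at r₁ = 28.3%/12 = 0.0235833.
After month 15 (no interest yet): B = £5,714.32 − 15·£226.38 = £2,318.62.
Then at r₁ with £226.38/mo: n₂ = −ln(1 − r₁·B/P)/ln(1+r₁) ≈ 11.86 → 12 more payments.
Total paid = 26·£226.38 + £195.19 = £6,081.07; interest = £6,081.07 − £5,714.32 = £366.75.

£367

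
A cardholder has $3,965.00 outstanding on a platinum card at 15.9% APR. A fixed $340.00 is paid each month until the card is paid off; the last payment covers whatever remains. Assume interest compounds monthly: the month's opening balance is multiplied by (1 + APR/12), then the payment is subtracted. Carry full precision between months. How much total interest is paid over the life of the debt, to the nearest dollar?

$371

Monthly rate r = 15.9%/12 = 1.325% = 0.01325.
Payoff takes n = ⌈−ln(1 − rB₀/P)/ln(1+r)⌉ = ⌈12.752⌉ = 13 payments; the last is $255.95.
Total paid = 12·$340.00 + $255.95 = $4,335.95.
Total interest = total paid − principal = $4,335.95 − $3,965.00 = $370.95.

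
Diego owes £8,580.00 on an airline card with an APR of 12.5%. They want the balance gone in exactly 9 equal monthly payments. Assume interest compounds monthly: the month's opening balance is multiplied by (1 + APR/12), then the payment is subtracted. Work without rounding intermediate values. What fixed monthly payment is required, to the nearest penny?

£1,003.67

Monthly rate r = 12.5%/12 = 1.04167% = 0.0104167.
Level-payment amortization: P = B₀·r / (1 − (1+r)^(−n)) = 8580.00·0.0104167 / (1 − 1.01042^(−9)).
Denominator 1 − (1+r)^(−9) = 0.0890480099.
P = 89.375 / 0.0890480099 ≈ 1003.67.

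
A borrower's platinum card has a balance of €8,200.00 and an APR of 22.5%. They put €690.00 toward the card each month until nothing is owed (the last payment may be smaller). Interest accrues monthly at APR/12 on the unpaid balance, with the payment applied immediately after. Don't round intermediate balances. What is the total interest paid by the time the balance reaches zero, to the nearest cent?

Monthly rate r = 22.5%/12 = 1.875% = 0.01875.
Payoff takes n = ⌈−ln(1 − rB₀/P)/ln(1+r)⌉ = ⌈13.571⌉ = 14 payments; the last is €395.23.
Total paid = 13·€690.00 + €395.23 = €9,365.23.
Total interest = total paid − principal = €9,365.23 − €8,200.00 = €1,165.23.

€1,165.23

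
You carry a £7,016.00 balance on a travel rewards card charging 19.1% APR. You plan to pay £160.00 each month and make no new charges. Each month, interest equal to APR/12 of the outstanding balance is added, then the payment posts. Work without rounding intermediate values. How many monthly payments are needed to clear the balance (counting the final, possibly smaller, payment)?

Monthly rate r = 19.1%/12 = 1.59167% = 0.0159167.
Recurrence: B ← B·(1+r) − £160.00.
Month 1: interest £111.67; balance after payment £6,967.67.
Month 2: interest £110.90; balance after payment £6,918.57.
Closed form: n = −ln(1 − rB₀/P)/ln(1+r) = −ln(0.30205)/ln(1.01592) ≈ 75.811, so the balance reaches zero during payment 76.

76 months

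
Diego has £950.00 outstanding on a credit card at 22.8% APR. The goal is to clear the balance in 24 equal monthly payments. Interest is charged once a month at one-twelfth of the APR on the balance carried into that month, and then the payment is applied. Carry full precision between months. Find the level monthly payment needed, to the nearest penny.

Monthly rate r = 22.8%/12 = 1.9% = 0.019.
Level-payment amortization: P = B₀·r / (1 − (1+r)^(−n)) = 950.00·0.019 / (1 − 1.019^(−24)).
Denominator 1 − (1+r)^(−24) = 0.363468964.
P = 18.05 / 0.363468964 ≈ 49.66.

£49.66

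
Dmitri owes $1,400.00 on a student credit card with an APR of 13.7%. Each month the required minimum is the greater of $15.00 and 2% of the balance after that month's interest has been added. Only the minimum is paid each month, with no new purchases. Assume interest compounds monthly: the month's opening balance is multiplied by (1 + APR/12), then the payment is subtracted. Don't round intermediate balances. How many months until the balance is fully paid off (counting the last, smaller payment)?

Monthly rate r = 13.7%/12 = 1.14167% = 0.0114167.
While 2% of the post-interest balance exceeds $15.00, each month B ← (B·(1+r))·(1 − 0.02), i.e. B shrinks by the factor (1+r)·0.98 = 0.99119.
This holds for months 1–72. Entering month 73 the balance is $740.24; 2% of the post-interest balance is now below $15.00, so the flat $15.00 minimum applies from here.
From month 73 a fixed $15.00 at rate r clears $740.24 in 74 more payments. Total: 72 + 74 = 146 months.

146 months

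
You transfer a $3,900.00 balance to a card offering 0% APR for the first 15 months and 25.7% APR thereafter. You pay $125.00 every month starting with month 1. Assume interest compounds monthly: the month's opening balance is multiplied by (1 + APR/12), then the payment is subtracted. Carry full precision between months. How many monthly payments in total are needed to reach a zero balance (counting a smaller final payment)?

36 payments

Promo months 1–15 at r₀ = 0%/12 = 0; months 16+ at r₁ = 25.7%/12 = 0.0214167.
After month 15 (no interest yet): B = $3,900.00 − 15·$125.00 = $2,025.00.
Then at r₁ with $125.00/mo: n₂ = −ln(1 − r₁·B/P)/ln(1+r₁) ≈ 20.11 → 21 more payments.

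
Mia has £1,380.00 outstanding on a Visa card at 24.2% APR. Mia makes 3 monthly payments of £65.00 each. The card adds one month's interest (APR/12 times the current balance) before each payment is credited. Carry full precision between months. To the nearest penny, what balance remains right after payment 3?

Monthly rate r = 24.2%/12 = 2.01667% = 0.0201667.
Each month: B ← B·(1+r) − £65.00.
Month 1: interest £27.83; balance after payment £1,342.83.
Month 2: interest £27.08; balance after payment £1,304.91.
Month 3: interest £26.32; balance after payment £1,266.23.

£1,266.23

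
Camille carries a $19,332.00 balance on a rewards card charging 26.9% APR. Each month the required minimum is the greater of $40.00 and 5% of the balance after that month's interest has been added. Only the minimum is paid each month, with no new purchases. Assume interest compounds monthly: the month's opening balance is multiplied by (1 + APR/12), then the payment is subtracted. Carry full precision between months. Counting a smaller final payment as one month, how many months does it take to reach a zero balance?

137 months

Monthly rate r = 26.9%/12 = 2.24167% = 0.0224167.
While 5% of the post-interest balance exceeds $40.00, each month B ← (B·(1+r))·(1 − 0.05), i.e. B shrinks by the factor (1+r)·0.95 = 0.9713.
This holds for months 1–111. Entering month 112 the balance is $762.60; 5% of the post-interest balance is now below $40.00, so the flat $40.00 minimum applies from here.
From month 112 a fixed $40.00 at rate r clears $762.60 in 26 more payments. Total: 111 + 26 = 137 months.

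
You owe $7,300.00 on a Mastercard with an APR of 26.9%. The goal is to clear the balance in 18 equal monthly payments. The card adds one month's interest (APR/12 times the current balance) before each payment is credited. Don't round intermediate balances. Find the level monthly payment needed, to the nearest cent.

Monthly rate r = 26.9%/12 = 2.24167% = 0.0224167.
Level-payment amortization: P = B₀·r / (1 − (1+r)^(−n)) = 7300.00·0.0224167 / (1 − 1.02242^(−18)).
Denominator 1 − (1+r)^(−18) = 0.32903876.
P = 163.642 / 0.32903876 ≈ 497.33.

$497.33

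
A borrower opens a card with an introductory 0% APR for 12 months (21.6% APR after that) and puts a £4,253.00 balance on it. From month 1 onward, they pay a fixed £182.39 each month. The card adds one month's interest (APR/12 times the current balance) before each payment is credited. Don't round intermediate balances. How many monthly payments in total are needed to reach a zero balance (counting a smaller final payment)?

Promo months 1–12 at r₀ = 0%/12 = 0; months 13+ at r₁ = 21.6%/12 = 0.018.
After month 12 (no interest yet): B = £4,253.00 − 12·£182.39 = £2,064.32.
Then at r₁ with £182.39/mo: n₂ = −ln(1 − r₁·B/P)/ln(1+r₁) ≈ 12.77 → 13 more payments.

25 months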